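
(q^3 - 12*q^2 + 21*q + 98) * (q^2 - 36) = q^5 - 12*q^4 - 15*q^3 + 530*q^2 - 756*q - 3528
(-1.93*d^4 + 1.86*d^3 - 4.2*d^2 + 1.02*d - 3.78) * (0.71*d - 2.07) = -1.3703*d^5 + 5.3157*d^4 - 6.8322*d^3 + 9.4182*d^2 - 4.7952*d + 7.8246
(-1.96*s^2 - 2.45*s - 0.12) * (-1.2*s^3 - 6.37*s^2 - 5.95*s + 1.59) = 2.352*s^5 + 15.4252*s^4 + 27.4125*s^3 + 12.2255*s^2 - 3.1815*s - 0.1908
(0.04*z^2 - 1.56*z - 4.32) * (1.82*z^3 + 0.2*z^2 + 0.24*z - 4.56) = 0.0728*z^5 - 2.8312*z^4 - 8.1648*z^3 - 1.4208*z^2 + 6.0768*z + 19.6992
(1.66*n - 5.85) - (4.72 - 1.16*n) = 2.82*n - 10.57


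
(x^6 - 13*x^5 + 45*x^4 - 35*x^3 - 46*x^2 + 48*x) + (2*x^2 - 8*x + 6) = x^6 - 13*x^5 + 45*x^4 - 35*x^3 - 44*x^2 + 40*x + 6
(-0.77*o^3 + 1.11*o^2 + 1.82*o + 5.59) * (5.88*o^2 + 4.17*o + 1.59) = -4.5276*o^5 + 3.3159*o^4 + 14.106*o^3 + 42.2235*o^2 + 26.2041*o + 8.8881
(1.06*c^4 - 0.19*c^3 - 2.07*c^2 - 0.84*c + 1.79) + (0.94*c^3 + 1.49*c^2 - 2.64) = 1.06*c^4 + 0.75*c^3 - 0.58*c^2 - 0.84*c - 0.85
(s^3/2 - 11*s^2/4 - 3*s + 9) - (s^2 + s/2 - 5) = s^3/2 - 15*s^2/4 - 7*s/2 + 14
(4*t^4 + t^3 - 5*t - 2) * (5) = 20*t^4 + 5*t^3 - 25*t - 10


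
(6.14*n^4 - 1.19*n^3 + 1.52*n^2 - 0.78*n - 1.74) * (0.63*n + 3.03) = 3.8682*n^5 + 17.8545*n^4 - 2.6481*n^3 + 4.1142*n^2 - 3.4596*n - 5.2722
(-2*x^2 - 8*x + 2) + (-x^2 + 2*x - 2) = -3*x^2 - 6*x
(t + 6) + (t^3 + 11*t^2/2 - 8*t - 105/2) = t^3 + 11*t^2/2 - 7*t - 93/2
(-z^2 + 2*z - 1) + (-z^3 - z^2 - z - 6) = -z^3 - 2*z^2 + z - 7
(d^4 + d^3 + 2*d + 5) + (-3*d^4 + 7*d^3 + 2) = -2*d^4 + 8*d^3 + 2*d + 7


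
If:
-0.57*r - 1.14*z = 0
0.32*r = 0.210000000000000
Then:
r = 0.66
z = -0.33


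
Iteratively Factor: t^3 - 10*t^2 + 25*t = (t)*(t^2 - 10*t + 25) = t*(t - 5)*(t - 5)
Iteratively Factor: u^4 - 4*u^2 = (u)*(u^3 - 4*u) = u*(u - 2)*(u^2 + 2*u) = u^2*(u - 2)*(u + 2)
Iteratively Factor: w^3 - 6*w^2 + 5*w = (w)*(w^2 - 6*w + 5) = w*(w - 1)*(w - 5)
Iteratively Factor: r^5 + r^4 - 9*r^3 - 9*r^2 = (r + 1)*(r^4 - 9*r^2) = r*(r + 1)*(r^3 - 9*r) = r*(r - 3)*(r + 1)*(r^2 + 3*r) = r*(r - 3)*(r + 1)*(r + 3)*(r)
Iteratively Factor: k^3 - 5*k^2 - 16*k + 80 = (k - 5)*(k^2 - 16) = (k - 5)*(k - 4)*(k + 4)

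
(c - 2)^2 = c^2 - 4*c + 4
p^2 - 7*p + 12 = (p - 4)*(p - 3)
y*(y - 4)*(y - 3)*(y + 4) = y^4 - 3*y^3 - 16*y^2 + 48*y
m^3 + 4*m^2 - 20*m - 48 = (m - 4)*(m + 2)*(m + 6)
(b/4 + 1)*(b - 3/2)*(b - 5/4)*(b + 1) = b^4/4 + 9*b^3/16 - 63*b^2/32 - 13*b/32 + 15/8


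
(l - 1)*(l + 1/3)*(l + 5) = l^3 + 13*l^2/3 - 11*l/3 - 5/3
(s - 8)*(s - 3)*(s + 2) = s^3 - 9*s^2 + 2*s + 48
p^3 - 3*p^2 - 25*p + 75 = (p - 5)*(p - 3)*(p + 5)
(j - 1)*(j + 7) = j^2 + 6*j - 7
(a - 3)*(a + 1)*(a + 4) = a^3 + 2*a^2 - 11*a - 12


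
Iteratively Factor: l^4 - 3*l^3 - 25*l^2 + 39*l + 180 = (l + 3)*(l^3 - 6*l^2 - 7*l + 60) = (l + 3)^2*(l^2 - 9*l + 20) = (l - 4)*(l + 3)^2*(l - 5)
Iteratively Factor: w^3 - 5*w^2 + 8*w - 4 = (w - 2)*(w^2 - 3*w + 2) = (w - 2)^2*(w - 1)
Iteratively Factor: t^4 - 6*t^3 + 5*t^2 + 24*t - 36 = (t - 3)*(t^3 - 3*t^2 - 4*t + 12) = (t - 3)*(t + 2)*(t^2 - 5*t + 6) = (t - 3)*(t - 2)*(t + 2)*(t - 3)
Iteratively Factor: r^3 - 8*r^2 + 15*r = (r - 5)*(r^2 - 3*r) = (r - 5)*(r - 3)*(r)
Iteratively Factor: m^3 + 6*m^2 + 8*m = (m)*(m^2 + 6*m + 8) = m*(m + 4)*(m + 2)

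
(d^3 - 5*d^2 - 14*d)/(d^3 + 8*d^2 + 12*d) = (d - 7)/(d + 6)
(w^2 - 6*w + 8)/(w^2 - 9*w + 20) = (w - 2)/(w - 5)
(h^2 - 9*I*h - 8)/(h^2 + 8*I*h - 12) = (h^2 - 9*I*h - 8)/(h^2 + 8*I*h - 12)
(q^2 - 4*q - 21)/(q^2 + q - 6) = (q - 7)/(q - 2)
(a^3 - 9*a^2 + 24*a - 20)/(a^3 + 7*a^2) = (a^3 - 9*a^2 + 24*a - 20)/(a^2*(a + 7))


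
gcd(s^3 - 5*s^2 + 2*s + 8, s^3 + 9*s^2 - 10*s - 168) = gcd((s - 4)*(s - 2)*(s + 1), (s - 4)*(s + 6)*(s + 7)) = s - 4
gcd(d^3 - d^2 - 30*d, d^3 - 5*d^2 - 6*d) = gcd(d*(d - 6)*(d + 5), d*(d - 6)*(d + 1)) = d^2 - 6*d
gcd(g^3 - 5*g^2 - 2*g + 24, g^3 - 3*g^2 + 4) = 1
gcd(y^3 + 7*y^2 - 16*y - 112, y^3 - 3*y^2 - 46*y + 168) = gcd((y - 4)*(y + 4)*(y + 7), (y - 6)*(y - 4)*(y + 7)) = y^2 + 3*y - 28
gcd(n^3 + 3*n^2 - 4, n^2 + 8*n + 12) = n + 2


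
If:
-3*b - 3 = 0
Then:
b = -1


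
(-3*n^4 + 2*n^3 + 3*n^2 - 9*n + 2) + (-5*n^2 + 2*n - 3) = -3*n^4 + 2*n^3 - 2*n^2 - 7*n - 1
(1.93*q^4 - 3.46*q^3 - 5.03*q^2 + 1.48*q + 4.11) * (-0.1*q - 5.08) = -0.193*q^5 - 9.4584*q^4 + 18.0798*q^3 + 25.4044*q^2 - 7.9294*q - 20.8788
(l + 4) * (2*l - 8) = 2*l^2 - 32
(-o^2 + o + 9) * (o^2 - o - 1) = -o^4 + 2*o^3 + 9*o^2 - 10*o - 9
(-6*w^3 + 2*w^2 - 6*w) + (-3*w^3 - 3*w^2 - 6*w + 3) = -9*w^3 - w^2 - 12*w + 3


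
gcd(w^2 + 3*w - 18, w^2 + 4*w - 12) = w + 6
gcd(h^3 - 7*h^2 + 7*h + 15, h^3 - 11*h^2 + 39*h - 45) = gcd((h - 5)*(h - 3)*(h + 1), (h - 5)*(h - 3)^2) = h^2 - 8*h + 15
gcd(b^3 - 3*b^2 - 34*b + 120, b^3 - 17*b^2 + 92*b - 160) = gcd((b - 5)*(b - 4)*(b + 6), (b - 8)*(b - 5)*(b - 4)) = b^2 - 9*b + 20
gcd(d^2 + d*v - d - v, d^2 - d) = d - 1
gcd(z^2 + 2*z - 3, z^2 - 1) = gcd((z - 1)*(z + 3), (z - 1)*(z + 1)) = z - 1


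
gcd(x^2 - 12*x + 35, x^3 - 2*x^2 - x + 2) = 1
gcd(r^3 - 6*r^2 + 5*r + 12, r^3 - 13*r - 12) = r^2 - 3*r - 4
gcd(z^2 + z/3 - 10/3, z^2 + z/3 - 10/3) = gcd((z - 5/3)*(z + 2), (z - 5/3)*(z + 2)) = z^2 + z/3 - 10/3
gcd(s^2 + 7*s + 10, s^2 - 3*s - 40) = s + 5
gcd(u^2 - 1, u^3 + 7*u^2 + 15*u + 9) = u + 1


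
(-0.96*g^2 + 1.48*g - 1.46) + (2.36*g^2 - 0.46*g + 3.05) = 1.4*g^2 + 1.02*g + 1.59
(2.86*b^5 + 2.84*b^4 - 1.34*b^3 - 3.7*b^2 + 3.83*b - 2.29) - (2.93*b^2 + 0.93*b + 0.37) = 2.86*b^5 + 2.84*b^4 - 1.34*b^3 - 6.63*b^2 + 2.9*b - 2.66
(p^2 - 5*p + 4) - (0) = p^2 - 5*p + 4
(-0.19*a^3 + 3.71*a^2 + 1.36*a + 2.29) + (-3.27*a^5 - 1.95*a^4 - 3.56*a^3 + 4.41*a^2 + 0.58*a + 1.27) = -3.27*a^5 - 1.95*a^4 - 3.75*a^3 + 8.12*a^2 + 1.94*a + 3.56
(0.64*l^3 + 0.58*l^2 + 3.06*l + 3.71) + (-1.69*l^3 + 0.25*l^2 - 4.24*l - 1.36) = -1.05*l^3 + 0.83*l^2 - 1.18*l + 2.35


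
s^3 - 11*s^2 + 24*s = s*(s - 8)*(s - 3)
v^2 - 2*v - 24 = (v - 6)*(v + 4)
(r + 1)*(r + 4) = r^2 + 5*r + 4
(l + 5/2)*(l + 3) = l^2 + 11*l/2 + 15/2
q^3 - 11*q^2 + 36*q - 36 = (q - 6)*(q - 3)*(q - 2)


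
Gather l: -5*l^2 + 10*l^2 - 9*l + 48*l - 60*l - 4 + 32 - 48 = 5*l^2 - 21*l - 20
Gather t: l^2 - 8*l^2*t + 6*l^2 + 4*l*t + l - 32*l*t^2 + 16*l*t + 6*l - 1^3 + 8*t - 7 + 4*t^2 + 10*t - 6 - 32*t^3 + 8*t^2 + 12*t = 7*l^2 + 7*l - 32*t^3 + t^2*(12 - 32*l) + t*(-8*l^2 + 20*l + 30) - 14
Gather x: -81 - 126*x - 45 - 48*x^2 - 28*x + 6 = -48*x^2 - 154*x - 120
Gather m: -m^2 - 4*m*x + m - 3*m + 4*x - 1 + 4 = -m^2 + m*(-4*x - 2) + 4*x + 3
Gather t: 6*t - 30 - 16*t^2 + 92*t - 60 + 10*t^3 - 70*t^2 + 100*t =10*t^3 - 86*t^2 + 198*t - 90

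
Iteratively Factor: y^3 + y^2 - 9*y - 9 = (y - 3)*(y^2 + 4*y + 3) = (y - 3)*(y + 1)*(y + 3)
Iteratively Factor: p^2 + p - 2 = (p - 1)*(p + 2)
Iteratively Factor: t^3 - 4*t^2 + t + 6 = (t - 3)*(t^2 - t - 2) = (t - 3)*(t - 2)*(t + 1)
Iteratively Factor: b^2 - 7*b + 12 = (b - 3)*(b - 4)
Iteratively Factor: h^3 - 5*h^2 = (h - 5)*(h^2) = h*(h - 5)*(h)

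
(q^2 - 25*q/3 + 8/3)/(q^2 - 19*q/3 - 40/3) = (3*q - 1)/(3*q + 5)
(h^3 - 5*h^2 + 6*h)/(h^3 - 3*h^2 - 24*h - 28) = h*(-h^2 + 5*h - 6)/(-h^3 + 3*h^2 + 24*h + 28)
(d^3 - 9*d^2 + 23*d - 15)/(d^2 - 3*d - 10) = (d^2 - 4*d + 3)/(d + 2)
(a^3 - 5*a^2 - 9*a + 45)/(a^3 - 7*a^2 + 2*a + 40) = (a^2 - 9)/(a^2 - 2*a - 8)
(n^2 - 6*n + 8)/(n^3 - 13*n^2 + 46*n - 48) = (n - 4)/(n^2 - 11*n + 24)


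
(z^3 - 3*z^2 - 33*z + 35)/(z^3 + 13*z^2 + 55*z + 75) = (z^2 - 8*z + 7)/(z^2 + 8*z + 15)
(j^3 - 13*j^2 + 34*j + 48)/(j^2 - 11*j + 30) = (j^2 - 7*j - 8)/(j - 5)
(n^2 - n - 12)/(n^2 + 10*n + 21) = (n - 4)/(n + 7)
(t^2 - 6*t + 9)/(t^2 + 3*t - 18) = (t - 3)/(t + 6)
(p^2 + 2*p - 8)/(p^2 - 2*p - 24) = (p - 2)/(p - 6)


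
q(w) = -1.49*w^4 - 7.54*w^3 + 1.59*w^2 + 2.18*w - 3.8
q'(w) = -5.96*w^3 - 22.62*w^2 + 3.18*w + 2.18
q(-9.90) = -6866.37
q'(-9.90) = 3536.69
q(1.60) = -36.89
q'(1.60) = -75.05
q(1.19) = -14.65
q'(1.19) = -36.11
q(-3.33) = 101.78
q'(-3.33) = -39.16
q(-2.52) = 61.38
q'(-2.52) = -54.10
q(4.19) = -980.64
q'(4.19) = -820.03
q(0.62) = -3.85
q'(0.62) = -5.96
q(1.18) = -14.29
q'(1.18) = -35.36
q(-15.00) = -49662.50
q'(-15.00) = 14979.98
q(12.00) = -43674.44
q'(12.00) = -13515.82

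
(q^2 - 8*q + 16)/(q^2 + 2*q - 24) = (q - 4)/(q + 6)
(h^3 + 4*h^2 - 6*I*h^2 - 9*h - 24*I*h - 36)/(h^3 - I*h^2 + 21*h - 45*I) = (h + 4)/(h + 5*I)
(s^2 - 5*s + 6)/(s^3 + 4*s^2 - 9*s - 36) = (s - 2)/(s^2 + 7*s + 12)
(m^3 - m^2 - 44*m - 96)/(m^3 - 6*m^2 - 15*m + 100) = (m^2 - 5*m - 24)/(m^2 - 10*m + 25)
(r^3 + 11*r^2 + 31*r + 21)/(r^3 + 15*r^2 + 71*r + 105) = (r + 1)/(r + 5)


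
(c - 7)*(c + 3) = c^2 - 4*c - 21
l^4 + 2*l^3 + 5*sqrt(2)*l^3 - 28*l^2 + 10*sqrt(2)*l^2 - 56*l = l*(l + 2)*(l - 2*sqrt(2))*(l + 7*sqrt(2))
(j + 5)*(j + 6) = j^2 + 11*j + 30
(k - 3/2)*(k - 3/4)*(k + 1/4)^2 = k^4 - 7*k^3/4 + k^2/16 + 27*k/64 + 9/128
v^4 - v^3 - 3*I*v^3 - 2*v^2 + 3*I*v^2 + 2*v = v*(v - 1)*(v - 2*I)*(v - I)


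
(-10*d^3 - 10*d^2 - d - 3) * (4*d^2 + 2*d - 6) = -40*d^5 - 60*d^4 + 36*d^3 + 46*d^2 + 18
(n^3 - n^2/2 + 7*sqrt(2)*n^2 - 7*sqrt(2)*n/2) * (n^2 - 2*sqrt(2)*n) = n^5 - n^4/2 + 5*sqrt(2)*n^4 - 28*n^3 - 5*sqrt(2)*n^3/2 + 14*n^2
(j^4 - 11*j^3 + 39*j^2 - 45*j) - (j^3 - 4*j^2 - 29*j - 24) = j^4 - 12*j^3 + 43*j^2 - 16*j + 24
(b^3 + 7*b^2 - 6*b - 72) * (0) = 0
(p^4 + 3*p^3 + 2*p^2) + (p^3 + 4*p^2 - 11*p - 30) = p^4 + 4*p^3 + 6*p^2 - 11*p - 30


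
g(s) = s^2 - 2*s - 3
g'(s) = 2*s - 2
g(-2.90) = 11.21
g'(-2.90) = -7.80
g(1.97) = -3.06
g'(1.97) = 1.94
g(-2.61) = 9.03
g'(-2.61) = -7.22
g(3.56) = 2.55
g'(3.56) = 5.12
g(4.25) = 6.56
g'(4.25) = 6.50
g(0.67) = -3.89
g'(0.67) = -0.66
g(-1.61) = 2.81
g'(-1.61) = -5.22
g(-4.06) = 21.60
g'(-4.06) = -10.12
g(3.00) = 0.00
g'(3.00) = 4.00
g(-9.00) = 96.00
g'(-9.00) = -20.00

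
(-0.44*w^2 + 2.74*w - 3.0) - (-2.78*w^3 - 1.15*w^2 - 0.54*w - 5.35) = 2.78*w^3 + 0.71*w^2 + 3.28*w + 2.35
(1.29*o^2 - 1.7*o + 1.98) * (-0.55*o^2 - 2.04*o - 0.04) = -0.7095*o^4 - 1.6966*o^3 + 2.3274*o^2 - 3.9712*o - 0.0792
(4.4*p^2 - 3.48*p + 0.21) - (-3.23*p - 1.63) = 4.4*p^2 - 0.25*p + 1.84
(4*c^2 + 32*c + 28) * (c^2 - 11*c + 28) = 4*c^4 - 12*c^3 - 212*c^2 + 588*c + 784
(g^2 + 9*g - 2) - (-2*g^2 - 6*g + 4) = 3*g^2 + 15*g - 6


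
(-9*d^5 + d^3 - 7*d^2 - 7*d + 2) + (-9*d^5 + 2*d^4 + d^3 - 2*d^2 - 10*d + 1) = -18*d^5 + 2*d^4 + 2*d^3 - 9*d^2 - 17*d + 3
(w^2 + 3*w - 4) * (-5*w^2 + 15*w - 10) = -5*w^4 + 55*w^2 - 90*w + 40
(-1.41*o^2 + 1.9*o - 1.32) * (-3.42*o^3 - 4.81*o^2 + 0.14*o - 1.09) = 4.8222*o^5 + 0.2841*o^4 - 4.822*o^3 + 8.1521*o^2 - 2.2558*o + 1.4388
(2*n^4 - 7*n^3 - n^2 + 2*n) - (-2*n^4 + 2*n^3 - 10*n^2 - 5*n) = 4*n^4 - 9*n^3 + 9*n^2 + 7*n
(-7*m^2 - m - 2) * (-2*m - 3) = 14*m^3 + 23*m^2 + 7*m + 6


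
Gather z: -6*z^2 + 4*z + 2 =-6*z^2 + 4*z + 2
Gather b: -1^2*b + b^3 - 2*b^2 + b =b^3 - 2*b^2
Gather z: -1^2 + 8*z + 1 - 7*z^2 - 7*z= -7*z^2 + z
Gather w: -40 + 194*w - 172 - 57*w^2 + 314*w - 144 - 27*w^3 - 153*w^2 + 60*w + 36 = -27*w^3 - 210*w^2 + 568*w - 320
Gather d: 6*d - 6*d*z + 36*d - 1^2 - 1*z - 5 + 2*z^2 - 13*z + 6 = d*(42 - 6*z) + 2*z^2 - 14*z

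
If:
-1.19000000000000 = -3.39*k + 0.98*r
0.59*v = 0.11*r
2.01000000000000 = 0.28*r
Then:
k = 2.43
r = 7.18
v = 1.34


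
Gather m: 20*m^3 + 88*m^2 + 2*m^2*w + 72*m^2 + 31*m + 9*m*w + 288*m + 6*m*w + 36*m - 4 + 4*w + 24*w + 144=20*m^3 + m^2*(2*w + 160) + m*(15*w + 355) + 28*w + 140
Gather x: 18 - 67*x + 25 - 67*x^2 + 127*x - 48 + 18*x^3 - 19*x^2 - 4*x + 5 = 18*x^3 - 86*x^2 + 56*x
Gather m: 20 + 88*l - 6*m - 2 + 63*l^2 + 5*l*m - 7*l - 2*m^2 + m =63*l^2 + 81*l - 2*m^2 + m*(5*l - 5) + 18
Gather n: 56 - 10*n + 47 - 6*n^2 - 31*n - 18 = -6*n^2 - 41*n + 85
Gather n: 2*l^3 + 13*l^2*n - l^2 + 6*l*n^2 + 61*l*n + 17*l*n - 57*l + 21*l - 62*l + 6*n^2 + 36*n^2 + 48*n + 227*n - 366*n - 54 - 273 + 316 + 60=2*l^3 - l^2 - 98*l + n^2*(6*l + 42) + n*(13*l^2 + 78*l - 91) + 49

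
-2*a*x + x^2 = x*(-2*a + x)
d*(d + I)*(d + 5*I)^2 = d^4 + 11*I*d^3 - 35*d^2 - 25*I*d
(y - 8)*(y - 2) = y^2 - 10*y + 16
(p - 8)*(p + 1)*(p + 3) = p^3 - 4*p^2 - 29*p - 24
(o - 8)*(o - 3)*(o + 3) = o^3 - 8*o^2 - 9*o + 72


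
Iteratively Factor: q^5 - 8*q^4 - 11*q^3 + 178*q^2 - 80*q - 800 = (q + 2)*(q^4 - 10*q^3 + 9*q^2 + 160*q - 400) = (q - 5)*(q + 2)*(q^3 - 5*q^2 - 16*q + 80) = (q - 5)*(q + 2)*(q + 4)*(q^2 - 9*q + 20) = (q - 5)*(q - 4)*(q + 2)*(q + 4)*(q - 5)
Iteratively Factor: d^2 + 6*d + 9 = (d + 3)*(d + 3)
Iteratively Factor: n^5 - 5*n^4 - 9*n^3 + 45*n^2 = (n)*(n^4 - 5*n^3 - 9*n^2 + 45*n) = n*(n - 5)*(n^3 - 9*n) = n*(n - 5)*(n - 3)*(n^2 + 3*n) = n^2*(n - 5)*(n - 3)*(n + 3)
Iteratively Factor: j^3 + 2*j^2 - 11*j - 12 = (j + 4)*(j^2 - 2*j - 3) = (j - 3)*(j + 4)*(j + 1)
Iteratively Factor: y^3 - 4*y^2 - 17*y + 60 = (y - 3)*(y^2 - y - 20) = (y - 5)*(y - 3)*(y + 4)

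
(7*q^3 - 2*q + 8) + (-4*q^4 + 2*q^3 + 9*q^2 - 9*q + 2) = -4*q^4 + 9*q^3 + 9*q^2 - 11*q + 10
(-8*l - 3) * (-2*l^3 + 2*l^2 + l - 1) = 16*l^4 - 10*l^3 - 14*l^2 + 5*l + 3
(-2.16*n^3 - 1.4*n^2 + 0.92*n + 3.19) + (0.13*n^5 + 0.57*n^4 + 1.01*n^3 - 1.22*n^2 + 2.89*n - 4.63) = 0.13*n^5 + 0.57*n^4 - 1.15*n^3 - 2.62*n^2 + 3.81*n - 1.44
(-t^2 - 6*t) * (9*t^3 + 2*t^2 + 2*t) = -9*t^5 - 56*t^4 - 14*t^3 - 12*t^2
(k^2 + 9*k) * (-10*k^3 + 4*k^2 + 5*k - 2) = -10*k^5 - 86*k^4 + 41*k^3 + 43*k^2 - 18*k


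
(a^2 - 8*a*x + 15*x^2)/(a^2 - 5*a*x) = (a - 3*x)/a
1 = 1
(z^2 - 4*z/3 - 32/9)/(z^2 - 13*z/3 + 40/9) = (3*z + 4)/(3*z - 5)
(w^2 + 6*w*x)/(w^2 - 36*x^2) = w/(w - 6*x)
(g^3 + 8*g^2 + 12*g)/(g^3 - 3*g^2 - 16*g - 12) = g*(g + 6)/(g^2 - 5*g - 6)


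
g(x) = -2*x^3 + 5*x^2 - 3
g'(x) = -6*x^2 + 10*x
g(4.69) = -99.34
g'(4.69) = -85.08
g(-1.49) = 14.72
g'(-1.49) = -28.22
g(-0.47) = -1.69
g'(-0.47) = -6.03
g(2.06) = 0.73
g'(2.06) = -4.86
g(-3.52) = 146.18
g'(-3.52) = -109.54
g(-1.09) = 5.53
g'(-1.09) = -18.03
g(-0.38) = -2.17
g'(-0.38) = -4.67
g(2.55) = -3.65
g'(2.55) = -13.52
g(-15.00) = 7872.00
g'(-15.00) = -1500.00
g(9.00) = -1056.00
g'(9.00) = -396.00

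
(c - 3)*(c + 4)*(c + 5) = c^3 + 6*c^2 - 7*c - 60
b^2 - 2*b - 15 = (b - 5)*(b + 3)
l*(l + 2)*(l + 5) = l^3 + 7*l^2 + 10*l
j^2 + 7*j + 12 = (j + 3)*(j + 4)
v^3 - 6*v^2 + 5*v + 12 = (v - 4)*(v - 3)*(v + 1)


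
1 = 1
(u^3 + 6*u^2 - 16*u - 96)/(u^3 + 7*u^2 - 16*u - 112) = (u + 6)/(u + 7)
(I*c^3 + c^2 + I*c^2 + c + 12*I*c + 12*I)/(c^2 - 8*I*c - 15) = (I*c^3 + c^2*(1 + I) + c*(1 + 12*I) + 12*I)/(c^2 - 8*I*c - 15)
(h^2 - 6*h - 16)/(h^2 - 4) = (h - 8)/(h - 2)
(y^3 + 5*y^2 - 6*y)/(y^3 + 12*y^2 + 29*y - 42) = y/(y + 7)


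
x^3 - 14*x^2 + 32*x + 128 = (x - 8)^2*(x + 2)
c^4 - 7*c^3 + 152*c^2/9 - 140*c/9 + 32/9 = (c - 8/3)*(c - 2)^2*(c - 1/3)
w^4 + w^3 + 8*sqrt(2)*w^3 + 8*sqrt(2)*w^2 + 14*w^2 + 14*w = w*(w + 1)*(w + sqrt(2))*(w + 7*sqrt(2))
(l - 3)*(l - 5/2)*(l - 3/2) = l^3 - 7*l^2 + 63*l/4 - 45/4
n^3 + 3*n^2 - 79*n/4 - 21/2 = (n - 7/2)*(n + 1/2)*(n + 6)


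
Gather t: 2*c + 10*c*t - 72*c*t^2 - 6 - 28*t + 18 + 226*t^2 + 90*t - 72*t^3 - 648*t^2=2*c - 72*t^3 + t^2*(-72*c - 422) + t*(10*c + 62) + 12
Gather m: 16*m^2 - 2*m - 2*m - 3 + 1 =16*m^2 - 4*m - 2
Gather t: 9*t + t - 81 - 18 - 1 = 10*t - 100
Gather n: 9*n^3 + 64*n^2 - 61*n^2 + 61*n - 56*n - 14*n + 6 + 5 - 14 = 9*n^3 + 3*n^2 - 9*n - 3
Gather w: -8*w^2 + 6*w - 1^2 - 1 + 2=-8*w^2 + 6*w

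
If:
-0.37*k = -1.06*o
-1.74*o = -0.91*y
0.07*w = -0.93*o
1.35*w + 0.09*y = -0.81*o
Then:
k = 0.00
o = 0.00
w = 0.00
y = 0.00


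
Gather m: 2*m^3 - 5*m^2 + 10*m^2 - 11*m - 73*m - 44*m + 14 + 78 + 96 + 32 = 2*m^3 + 5*m^2 - 128*m + 220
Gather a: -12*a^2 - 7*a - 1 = -12*a^2 - 7*a - 1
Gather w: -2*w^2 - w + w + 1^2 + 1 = 2 - 2*w^2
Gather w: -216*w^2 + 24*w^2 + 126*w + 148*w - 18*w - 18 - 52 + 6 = -192*w^2 + 256*w - 64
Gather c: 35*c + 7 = 35*c + 7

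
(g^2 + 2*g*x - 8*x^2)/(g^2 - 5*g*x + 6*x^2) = (-g - 4*x)/(-g + 3*x)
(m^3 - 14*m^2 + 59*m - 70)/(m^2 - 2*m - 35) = (m^2 - 7*m + 10)/(m + 5)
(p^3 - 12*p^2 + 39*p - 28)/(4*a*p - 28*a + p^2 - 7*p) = (p^2 - 5*p + 4)/(4*a + p)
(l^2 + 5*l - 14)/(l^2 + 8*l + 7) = (l - 2)/(l + 1)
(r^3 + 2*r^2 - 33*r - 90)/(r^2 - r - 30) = r + 3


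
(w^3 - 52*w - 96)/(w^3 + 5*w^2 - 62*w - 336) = (w + 2)/(w + 7)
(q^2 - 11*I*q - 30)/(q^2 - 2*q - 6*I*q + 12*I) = (q - 5*I)/(q - 2)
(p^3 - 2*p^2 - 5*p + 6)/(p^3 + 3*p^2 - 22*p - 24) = (p^3 - 2*p^2 - 5*p + 6)/(p^3 + 3*p^2 - 22*p - 24)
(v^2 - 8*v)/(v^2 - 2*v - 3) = v*(8 - v)/(-v^2 + 2*v + 3)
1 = 1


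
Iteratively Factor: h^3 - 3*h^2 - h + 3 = (h + 1)*(h^2 - 4*h + 3) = (h - 1)*(h + 1)*(h - 3)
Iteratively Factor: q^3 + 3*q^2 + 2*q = (q + 1)*(q^2 + 2*q) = (q + 1)*(q + 2)*(q)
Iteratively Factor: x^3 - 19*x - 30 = (x + 2)*(x^2 - 2*x - 15) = (x - 5)*(x + 2)*(x + 3)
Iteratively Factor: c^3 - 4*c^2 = (c)*(c^2 - 4*c) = c^2*(c - 4)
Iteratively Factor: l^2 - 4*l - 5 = (l + 1)*(l - 5)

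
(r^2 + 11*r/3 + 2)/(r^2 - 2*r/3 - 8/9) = 3*(r + 3)/(3*r - 4)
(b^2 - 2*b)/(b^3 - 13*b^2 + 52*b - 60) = b/(b^2 - 11*b + 30)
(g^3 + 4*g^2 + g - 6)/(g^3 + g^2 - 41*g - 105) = (g^2 + g - 2)/(g^2 - 2*g - 35)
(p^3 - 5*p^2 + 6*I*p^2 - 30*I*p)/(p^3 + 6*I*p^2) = (p - 5)/p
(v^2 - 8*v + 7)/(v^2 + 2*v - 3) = (v - 7)/(v + 3)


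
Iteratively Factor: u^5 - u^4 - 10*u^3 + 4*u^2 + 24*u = (u + 2)*(u^4 - 3*u^3 - 4*u^2 + 12*u) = u*(u + 2)*(u^3 - 3*u^2 - 4*u + 12) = u*(u + 2)^2*(u^2 - 5*u + 6) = u*(u - 2)*(u + 2)^2*(u - 3)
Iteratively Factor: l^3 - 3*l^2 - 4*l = (l + 1)*(l^2 - 4*l) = l*(l + 1)*(l - 4)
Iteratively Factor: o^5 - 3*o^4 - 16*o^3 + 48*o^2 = (o)*(o^4 - 3*o^3 - 16*o^2 + 48*o) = o*(o + 4)*(o^3 - 7*o^2 + 12*o) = o*(o - 3)*(o + 4)*(o^2 - 4*o) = o^2*(o - 3)*(o + 4)*(o - 4)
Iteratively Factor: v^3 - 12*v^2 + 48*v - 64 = (v - 4)*(v^2 - 8*v + 16) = (v - 4)^2*(v - 4)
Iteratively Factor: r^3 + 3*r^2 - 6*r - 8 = (r + 1)*(r^2 + 2*r - 8) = (r - 2)*(r + 1)*(r + 4)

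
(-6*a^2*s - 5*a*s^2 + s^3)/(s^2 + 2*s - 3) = s*(-6*a^2 - 5*a*s + s^2)/(s^2 + 2*s - 3)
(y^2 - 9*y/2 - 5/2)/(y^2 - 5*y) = (y + 1/2)/y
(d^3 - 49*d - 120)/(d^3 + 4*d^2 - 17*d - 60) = (d - 8)/(d - 4)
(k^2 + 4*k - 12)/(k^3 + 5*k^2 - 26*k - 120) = (k - 2)/(k^2 - k - 20)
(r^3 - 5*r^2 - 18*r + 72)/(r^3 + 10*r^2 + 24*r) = (r^2 - 9*r + 18)/(r*(r + 6))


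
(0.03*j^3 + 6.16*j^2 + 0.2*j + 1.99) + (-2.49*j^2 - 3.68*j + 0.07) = 0.03*j^3 + 3.67*j^2 - 3.48*j + 2.06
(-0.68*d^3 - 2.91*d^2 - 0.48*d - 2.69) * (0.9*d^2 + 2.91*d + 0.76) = -0.612*d^5 - 4.5978*d^4 - 9.4169*d^3 - 6.0294*d^2 - 8.1927*d - 2.0444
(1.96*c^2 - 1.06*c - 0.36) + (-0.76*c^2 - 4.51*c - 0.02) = 1.2*c^2 - 5.57*c - 0.38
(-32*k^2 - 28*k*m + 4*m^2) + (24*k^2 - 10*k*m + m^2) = -8*k^2 - 38*k*m + 5*m^2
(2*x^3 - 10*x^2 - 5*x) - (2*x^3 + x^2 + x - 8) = -11*x^2 - 6*x + 8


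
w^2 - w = w*(w - 1)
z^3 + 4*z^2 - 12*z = z*(z - 2)*(z + 6)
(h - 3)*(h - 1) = h^2 - 4*h + 3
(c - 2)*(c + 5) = c^2 + 3*c - 10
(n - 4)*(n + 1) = n^2 - 3*n - 4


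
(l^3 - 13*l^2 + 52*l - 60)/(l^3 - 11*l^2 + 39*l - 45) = (l^2 - 8*l + 12)/(l^2 - 6*l + 9)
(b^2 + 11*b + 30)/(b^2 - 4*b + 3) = (b^2 + 11*b + 30)/(b^2 - 4*b + 3)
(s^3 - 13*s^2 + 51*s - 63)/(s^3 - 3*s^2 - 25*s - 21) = (s^2 - 6*s + 9)/(s^2 + 4*s + 3)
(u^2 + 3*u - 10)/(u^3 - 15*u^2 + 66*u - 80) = (u + 5)/(u^2 - 13*u + 40)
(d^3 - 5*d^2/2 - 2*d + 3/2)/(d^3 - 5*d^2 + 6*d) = (2*d^2 + d - 1)/(2*d*(d - 2))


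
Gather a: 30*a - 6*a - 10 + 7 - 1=24*a - 4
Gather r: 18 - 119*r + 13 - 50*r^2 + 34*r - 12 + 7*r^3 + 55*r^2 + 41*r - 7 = 7*r^3 + 5*r^2 - 44*r + 12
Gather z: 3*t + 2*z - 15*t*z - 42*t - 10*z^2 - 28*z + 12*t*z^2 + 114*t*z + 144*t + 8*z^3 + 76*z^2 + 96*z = 105*t + 8*z^3 + z^2*(12*t + 66) + z*(99*t + 70)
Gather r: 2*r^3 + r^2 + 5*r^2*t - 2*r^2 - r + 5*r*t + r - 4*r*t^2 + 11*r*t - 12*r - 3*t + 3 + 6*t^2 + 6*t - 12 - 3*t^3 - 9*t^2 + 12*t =2*r^3 + r^2*(5*t - 1) + r*(-4*t^2 + 16*t - 12) - 3*t^3 - 3*t^2 + 15*t - 9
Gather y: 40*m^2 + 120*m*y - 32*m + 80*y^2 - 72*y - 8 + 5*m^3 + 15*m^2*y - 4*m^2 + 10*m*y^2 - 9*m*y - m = 5*m^3 + 36*m^2 - 33*m + y^2*(10*m + 80) + y*(15*m^2 + 111*m - 72) - 8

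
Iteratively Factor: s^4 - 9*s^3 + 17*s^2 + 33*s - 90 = (s - 5)*(s^3 - 4*s^2 - 3*s + 18) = (s - 5)*(s + 2)*(s^2 - 6*s + 9) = (s - 5)*(s - 3)*(s + 2)*(s - 3)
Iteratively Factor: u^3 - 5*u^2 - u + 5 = (u + 1)*(u^2 - 6*u + 5) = (u - 1)*(u + 1)*(u - 5)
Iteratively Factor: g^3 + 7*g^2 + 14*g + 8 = (g + 2)*(g^2 + 5*g + 4) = (g + 1)*(g + 2)*(g + 4)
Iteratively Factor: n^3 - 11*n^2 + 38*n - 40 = (n - 4)*(n^2 - 7*n + 10) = (n - 5)*(n - 4)*(n - 2)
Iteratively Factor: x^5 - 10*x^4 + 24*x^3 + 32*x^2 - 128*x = (x - 4)*(x^4 - 6*x^3 + 32*x) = (x - 4)^2*(x^3 - 2*x^2 - 8*x) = (x - 4)^2*(x + 2)*(x^2 - 4*x) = (x - 4)^3*(x + 2)*(x)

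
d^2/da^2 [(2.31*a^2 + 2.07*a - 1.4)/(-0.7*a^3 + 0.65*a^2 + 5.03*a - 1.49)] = (-2.2638*a^6 - 6.0858*a^5 - 34.91796*a^4 + 22.31762*a^3 - 13.54269*a^2 + 6.67383000000001*a + 32.2694)/(0.343*a^9 - 0.9555*a^8 - 6.50685*a^7 + 15.647575*a^6 + 42.688665*a^5 - 78.92592*a^4 - 93.371987*a^3 + 108.765828*a^2 - 33.501309*a + 3.307949)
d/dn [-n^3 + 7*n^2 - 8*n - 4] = -3*n^2 + 14*n - 8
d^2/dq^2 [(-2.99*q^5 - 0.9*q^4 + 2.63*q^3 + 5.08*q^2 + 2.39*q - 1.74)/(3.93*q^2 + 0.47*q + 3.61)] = (-277.081506*q^7 - 116.166084*q^6 - 781.460718*q^5 - 229.99827*q^4 - 822.155238*q^3 - 707.646414*q^2 - 17.083068*q + 172.898982)/(60.698457*q^6 + 21.777309*q^5 + 169.872678*q^4 + 40.112009*q^3 + 156.040806*q^2 + 18.375261*q + 47.045881)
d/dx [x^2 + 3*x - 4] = 2*x + 3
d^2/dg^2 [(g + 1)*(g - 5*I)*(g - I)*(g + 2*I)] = 12*g^2 + g*(6 - 24*I) + 14 - 8*I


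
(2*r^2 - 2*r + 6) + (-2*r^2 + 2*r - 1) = 5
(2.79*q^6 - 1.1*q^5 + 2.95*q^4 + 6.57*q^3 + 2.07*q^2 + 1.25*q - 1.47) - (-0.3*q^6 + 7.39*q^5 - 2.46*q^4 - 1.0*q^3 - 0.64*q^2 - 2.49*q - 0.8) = 3.09*q^6 - 8.49*q^5 + 5.41*q^4 + 7.57*q^3 + 2.71*q^2 + 3.74*q - 0.67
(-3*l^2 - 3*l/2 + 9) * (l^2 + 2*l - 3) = -3*l^4 - 15*l^3/2 + 15*l^2 + 45*l/2 - 27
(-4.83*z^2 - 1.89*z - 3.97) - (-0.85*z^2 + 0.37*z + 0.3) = -3.98*z^2 - 2.26*z - 4.27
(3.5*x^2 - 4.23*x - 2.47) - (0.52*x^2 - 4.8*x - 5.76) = 2.98*x^2 + 0.569999999999999*x + 3.29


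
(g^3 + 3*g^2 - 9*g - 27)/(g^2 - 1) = (g^3 + 3*g^2 - 9*g - 27)/(g^2 - 1)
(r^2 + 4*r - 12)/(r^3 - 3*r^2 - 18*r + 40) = (r + 6)/(r^2 - r - 20)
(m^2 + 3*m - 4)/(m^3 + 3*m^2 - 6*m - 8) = (m - 1)/(m^2 - m - 2)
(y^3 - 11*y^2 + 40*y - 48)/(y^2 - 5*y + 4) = (y^2 - 7*y + 12)/(y - 1)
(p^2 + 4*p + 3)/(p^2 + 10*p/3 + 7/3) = 3*(p + 3)/(3*p + 7)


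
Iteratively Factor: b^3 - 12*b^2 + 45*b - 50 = (b - 2)*(b^2 - 10*b + 25) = (b - 5)*(b - 2)*(b - 5)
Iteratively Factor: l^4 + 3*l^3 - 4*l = (l)*(l^3 + 3*l^2 - 4) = l*(l + 2)*(l^2 + l - 2) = l*(l + 2)^2*(l - 1)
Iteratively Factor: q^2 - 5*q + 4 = (q - 4)*(q - 1)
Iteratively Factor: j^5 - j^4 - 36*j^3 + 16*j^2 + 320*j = (j - 4)*(j^4 + 3*j^3 - 24*j^2 - 80*j) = (j - 5)*(j - 4)*(j^3 + 8*j^2 + 16*j) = (j - 5)*(j - 4)*(j + 4)*(j^2 + 4*j) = (j - 5)*(j - 4)*(j + 4)^2*(j)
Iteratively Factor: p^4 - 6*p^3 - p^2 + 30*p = (p)*(p^3 - 6*p^2 - p + 30) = p*(p - 5)*(p^2 - p - 6) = p*(p - 5)*(p + 2)*(p - 3)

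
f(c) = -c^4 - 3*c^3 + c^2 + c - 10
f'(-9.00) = 2170.00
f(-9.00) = -4312.00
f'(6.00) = -1175.00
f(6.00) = -1912.00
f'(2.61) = -126.21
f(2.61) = -100.32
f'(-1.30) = -8.02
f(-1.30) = -5.88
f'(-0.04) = 0.91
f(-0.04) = -10.04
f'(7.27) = -1997.10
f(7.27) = -3896.03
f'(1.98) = -61.37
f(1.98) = -42.76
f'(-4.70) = 208.08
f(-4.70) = -169.11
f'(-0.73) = -3.70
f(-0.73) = -9.31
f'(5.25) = -815.38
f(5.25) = -1170.99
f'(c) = -4*c^3 - 9*c^2 + 2*c + 1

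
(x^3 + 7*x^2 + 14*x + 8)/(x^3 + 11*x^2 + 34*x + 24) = (x + 2)/(x + 6)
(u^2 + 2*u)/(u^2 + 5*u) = (u + 2)/(u + 5)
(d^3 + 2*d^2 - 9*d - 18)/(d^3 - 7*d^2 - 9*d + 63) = (d + 2)/(d - 7)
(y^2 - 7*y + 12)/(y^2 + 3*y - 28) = (y - 3)/(y + 7)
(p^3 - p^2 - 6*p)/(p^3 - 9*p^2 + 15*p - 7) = p*(p^2 - p - 6)/(p^3 - 9*p^2 + 15*p - 7)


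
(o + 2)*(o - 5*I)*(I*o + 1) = I*o^3 + 6*o^2 + 2*I*o^2 + 12*o - 5*I*o - 10*I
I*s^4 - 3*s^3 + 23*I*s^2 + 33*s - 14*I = (s - 2*I)*(s - I)*(s + 7*I)*(I*s + 1)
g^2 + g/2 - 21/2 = (g - 3)*(g + 7/2)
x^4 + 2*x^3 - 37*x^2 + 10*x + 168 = (x - 4)*(x - 3)*(x + 2)*(x + 7)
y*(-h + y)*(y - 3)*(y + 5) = -h*y^3 - 2*h*y^2 + 15*h*y + y^4 + 2*y^3 - 15*y^2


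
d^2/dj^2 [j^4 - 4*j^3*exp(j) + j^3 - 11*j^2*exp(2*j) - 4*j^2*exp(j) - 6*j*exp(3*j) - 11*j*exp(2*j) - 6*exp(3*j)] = -4*j^3*exp(j) - 44*j^2*exp(2*j) - 28*j^2*exp(j) + 12*j^2 - 54*j*exp(3*j) - 132*j*exp(2*j) - 40*j*exp(j) + 6*j - 90*exp(3*j) - 66*exp(2*j) - 8*exp(j)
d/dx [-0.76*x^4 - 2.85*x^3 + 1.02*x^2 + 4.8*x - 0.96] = -3.04*x^3 - 8.55*x^2 + 2.04*x + 4.8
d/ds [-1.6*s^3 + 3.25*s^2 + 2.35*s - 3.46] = -4.8*s^2 + 6.5*s + 2.35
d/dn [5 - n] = -1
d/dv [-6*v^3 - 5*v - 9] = -18*v^2 - 5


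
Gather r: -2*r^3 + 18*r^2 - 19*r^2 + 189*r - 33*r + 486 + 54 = -2*r^3 - r^2 + 156*r + 540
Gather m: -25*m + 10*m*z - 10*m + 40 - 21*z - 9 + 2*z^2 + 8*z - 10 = m*(10*z - 35) + 2*z^2 - 13*z + 21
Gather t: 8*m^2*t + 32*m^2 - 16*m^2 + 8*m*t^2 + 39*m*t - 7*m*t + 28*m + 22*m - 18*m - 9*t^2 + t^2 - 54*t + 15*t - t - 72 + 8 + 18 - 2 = 16*m^2 + 32*m + t^2*(8*m - 8) + t*(8*m^2 + 32*m - 40) - 48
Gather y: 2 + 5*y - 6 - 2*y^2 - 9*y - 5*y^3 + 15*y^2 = -5*y^3 + 13*y^2 - 4*y - 4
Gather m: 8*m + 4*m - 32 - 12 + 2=12*m - 42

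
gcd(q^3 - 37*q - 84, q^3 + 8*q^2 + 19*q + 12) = q^2 + 7*q + 12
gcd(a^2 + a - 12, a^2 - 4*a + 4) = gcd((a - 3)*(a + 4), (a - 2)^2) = 1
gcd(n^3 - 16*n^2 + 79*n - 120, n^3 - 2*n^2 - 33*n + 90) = n^2 - 8*n + 15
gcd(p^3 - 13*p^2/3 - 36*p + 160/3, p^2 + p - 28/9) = p - 4/3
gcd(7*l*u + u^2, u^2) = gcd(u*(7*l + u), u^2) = u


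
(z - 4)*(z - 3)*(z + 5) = z^3 - 2*z^2 - 23*z + 60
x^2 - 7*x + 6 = (x - 6)*(x - 1)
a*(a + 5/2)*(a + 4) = a^3 + 13*a^2/2 + 10*a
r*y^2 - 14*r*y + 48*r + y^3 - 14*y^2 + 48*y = (r + y)*(y - 8)*(y - 6)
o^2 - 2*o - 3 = (o - 3)*(o + 1)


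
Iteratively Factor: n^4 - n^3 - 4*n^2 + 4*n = (n - 2)*(n^3 + n^2 - 2*n) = n*(n - 2)*(n^2 + n - 2) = n*(n - 2)*(n - 1)*(n + 2)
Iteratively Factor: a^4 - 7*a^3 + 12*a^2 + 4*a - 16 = (a - 2)*(a^3 - 5*a^2 + 2*a + 8) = (a - 4)*(a - 2)*(a^2 - a - 2) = (a - 4)*(a - 2)*(a + 1)*(a - 2)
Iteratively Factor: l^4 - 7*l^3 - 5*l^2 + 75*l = (l)*(l^3 - 7*l^2 - 5*l + 75) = l*(l - 5)*(l^2 - 2*l - 15) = l*(l - 5)*(l + 3)*(l - 5)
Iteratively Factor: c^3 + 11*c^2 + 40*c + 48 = (c + 4)*(c^2 + 7*c + 12) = (c + 4)^2*(c + 3)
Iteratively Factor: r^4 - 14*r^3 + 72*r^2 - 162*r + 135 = (r - 3)*(r^3 - 11*r^2 + 39*r - 45) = (r - 3)^2*(r^2 - 8*r + 15) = (r - 3)^3*(r - 5)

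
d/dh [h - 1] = 1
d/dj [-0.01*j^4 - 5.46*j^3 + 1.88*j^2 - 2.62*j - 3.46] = -0.04*j^3 - 16.38*j^2 + 3.76*j - 2.62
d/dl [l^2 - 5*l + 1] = 2*l - 5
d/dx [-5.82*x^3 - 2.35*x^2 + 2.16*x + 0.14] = -17.46*x^2 - 4.7*x + 2.16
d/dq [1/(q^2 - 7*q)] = (7 - 2*q)/(q^2*(q - 7)^2)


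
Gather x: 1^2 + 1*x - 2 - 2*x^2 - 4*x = -2*x^2 - 3*x - 1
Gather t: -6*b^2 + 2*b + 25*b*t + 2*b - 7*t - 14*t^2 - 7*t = -6*b^2 + 4*b - 14*t^2 + t*(25*b - 14)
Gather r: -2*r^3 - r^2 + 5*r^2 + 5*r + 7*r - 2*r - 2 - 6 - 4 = -2*r^3 + 4*r^2 + 10*r - 12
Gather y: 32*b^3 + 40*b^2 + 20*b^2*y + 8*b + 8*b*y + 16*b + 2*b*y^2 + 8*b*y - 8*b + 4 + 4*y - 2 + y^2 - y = 32*b^3 + 40*b^2 + 16*b + y^2*(2*b + 1) + y*(20*b^2 + 16*b + 3) + 2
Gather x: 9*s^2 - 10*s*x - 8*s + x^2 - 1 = 9*s^2 - 10*s*x - 8*s + x^2 - 1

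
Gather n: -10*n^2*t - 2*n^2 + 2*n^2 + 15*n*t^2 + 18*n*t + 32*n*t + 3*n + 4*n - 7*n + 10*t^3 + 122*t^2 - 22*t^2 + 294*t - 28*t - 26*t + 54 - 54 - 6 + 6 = -10*n^2*t + n*(15*t^2 + 50*t) + 10*t^3 + 100*t^2 + 240*t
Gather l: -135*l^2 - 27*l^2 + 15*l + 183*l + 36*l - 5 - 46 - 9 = -162*l^2 + 234*l - 60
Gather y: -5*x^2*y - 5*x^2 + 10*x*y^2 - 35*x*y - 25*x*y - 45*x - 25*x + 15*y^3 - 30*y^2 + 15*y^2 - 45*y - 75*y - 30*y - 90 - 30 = -5*x^2 - 70*x + 15*y^3 + y^2*(10*x - 15) + y*(-5*x^2 - 60*x - 150) - 120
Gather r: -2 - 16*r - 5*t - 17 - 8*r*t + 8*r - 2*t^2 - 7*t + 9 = r*(-8*t - 8) - 2*t^2 - 12*t - 10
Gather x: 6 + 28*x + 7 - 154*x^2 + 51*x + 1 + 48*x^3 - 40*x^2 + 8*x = 48*x^3 - 194*x^2 + 87*x + 14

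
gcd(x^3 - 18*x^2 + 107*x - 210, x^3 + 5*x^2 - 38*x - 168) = x - 6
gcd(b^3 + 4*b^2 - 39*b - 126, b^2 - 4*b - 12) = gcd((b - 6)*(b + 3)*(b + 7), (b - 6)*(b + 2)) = b - 6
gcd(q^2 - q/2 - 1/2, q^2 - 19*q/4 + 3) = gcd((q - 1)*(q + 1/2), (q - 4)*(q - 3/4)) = 1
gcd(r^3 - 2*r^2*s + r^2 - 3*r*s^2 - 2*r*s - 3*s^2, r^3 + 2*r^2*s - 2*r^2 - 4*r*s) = 1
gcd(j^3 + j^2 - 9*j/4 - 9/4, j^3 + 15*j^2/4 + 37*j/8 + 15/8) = j^2 + 5*j/2 + 3/2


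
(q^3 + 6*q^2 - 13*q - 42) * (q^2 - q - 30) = q^5 + 5*q^4 - 49*q^3 - 209*q^2 + 432*q + 1260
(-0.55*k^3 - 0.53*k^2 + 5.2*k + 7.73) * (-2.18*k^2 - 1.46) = 1.199*k^5 + 1.1554*k^4 - 10.533*k^3 - 16.0776*k^2 - 7.592*k - 11.2858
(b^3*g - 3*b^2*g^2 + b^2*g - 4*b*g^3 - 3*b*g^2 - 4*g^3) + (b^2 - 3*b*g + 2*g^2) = b^3*g - 3*b^2*g^2 + b^2*g + b^2 - 4*b*g^3 - 3*b*g^2 - 3*b*g - 4*g^3 + 2*g^2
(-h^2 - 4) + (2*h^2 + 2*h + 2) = h^2 + 2*h - 2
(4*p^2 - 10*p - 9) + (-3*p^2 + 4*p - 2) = p^2 - 6*p - 11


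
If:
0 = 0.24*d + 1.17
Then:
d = -4.88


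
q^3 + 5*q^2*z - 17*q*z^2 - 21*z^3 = (q - 3*z)*(q + z)*(q + 7*z)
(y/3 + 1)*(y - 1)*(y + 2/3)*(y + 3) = y^4/3 + 17*y^3/9 + 19*y^2/9 - 7*y/3 - 2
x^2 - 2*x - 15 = (x - 5)*(x + 3)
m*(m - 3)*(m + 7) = m^3 + 4*m^2 - 21*m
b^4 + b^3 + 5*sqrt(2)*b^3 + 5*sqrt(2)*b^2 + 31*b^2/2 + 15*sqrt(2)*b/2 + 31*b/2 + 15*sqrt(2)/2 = (b + 1)*(b + sqrt(2))*(b + 3*sqrt(2)/2)*(b + 5*sqrt(2)/2)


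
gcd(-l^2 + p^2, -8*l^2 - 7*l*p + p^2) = l + p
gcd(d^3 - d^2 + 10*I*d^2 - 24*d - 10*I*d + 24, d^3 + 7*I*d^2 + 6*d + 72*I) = d^2 + 10*I*d - 24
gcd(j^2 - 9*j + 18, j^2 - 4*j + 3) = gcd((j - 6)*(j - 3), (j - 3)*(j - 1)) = j - 3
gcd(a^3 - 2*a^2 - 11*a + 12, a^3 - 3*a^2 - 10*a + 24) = a^2 - a - 12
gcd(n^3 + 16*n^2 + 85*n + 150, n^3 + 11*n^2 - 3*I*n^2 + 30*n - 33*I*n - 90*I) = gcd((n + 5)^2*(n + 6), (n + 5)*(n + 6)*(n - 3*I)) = n^2 + 11*n + 30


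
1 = 1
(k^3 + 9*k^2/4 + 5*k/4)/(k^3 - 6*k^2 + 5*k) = (4*k^2 + 9*k + 5)/(4*(k^2 - 6*k + 5))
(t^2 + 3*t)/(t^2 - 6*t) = (t + 3)/(t - 6)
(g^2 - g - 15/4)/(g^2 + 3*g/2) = (g - 5/2)/g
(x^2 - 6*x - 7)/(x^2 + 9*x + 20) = (x^2 - 6*x - 7)/(x^2 + 9*x + 20)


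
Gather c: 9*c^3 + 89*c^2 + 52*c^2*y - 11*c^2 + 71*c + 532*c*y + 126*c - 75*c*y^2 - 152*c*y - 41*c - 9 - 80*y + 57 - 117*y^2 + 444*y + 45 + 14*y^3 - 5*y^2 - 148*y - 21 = 9*c^3 + c^2*(52*y + 78) + c*(-75*y^2 + 380*y + 156) + 14*y^3 - 122*y^2 + 216*y + 72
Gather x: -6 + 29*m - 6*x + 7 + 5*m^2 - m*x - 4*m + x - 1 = 5*m^2 + 25*m + x*(-m - 5)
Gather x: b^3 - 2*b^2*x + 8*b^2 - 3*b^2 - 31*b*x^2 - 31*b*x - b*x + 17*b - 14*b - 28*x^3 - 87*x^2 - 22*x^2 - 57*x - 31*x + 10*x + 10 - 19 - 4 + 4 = b^3 + 5*b^2 + 3*b - 28*x^3 + x^2*(-31*b - 109) + x*(-2*b^2 - 32*b - 78) - 9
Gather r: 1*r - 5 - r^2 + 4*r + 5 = -r^2 + 5*r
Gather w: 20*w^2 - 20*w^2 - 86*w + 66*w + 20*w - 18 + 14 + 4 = 0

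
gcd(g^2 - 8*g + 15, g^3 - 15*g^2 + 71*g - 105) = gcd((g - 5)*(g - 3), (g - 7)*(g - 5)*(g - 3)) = g^2 - 8*g + 15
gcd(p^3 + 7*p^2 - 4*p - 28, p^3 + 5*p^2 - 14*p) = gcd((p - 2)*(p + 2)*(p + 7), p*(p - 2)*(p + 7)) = p^2 + 5*p - 14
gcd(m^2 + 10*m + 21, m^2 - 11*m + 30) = 1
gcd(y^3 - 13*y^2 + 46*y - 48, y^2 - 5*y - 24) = y - 8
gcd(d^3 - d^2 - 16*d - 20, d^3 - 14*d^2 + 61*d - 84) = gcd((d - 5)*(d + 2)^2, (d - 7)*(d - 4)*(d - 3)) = 1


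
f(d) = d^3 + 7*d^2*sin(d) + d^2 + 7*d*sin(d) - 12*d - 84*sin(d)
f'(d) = 7*d^2*cos(d) + 3*d^2 + 14*d*sin(d) + 7*d*cos(d) + 2*d + 7*sin(d) - 84*cos(d) - 12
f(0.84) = -63.28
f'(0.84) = -43.08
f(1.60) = -67.40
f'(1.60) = 29.87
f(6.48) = 286.25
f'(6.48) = 396.40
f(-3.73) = -0.28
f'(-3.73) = 7.76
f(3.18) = 3.76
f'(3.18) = 13.68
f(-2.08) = 79.90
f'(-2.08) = 49.42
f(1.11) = -71.27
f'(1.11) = -15.96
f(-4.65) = 11.62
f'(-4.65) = -16.59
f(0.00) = 0.00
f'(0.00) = -96.00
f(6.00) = 121.32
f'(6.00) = 284.21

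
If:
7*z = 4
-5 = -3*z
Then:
No Solution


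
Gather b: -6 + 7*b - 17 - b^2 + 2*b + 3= -b^2 + 9*b - 20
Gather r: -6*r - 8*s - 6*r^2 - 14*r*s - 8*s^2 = -6*r^2 + r*(-14*s - 6) - 8*s^2 - 8*s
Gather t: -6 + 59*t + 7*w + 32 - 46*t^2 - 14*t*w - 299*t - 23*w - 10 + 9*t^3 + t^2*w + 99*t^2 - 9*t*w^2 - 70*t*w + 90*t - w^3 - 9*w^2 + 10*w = 9*t^3 + t^2*(w + 53) + t*(-9*w^2 - 84*w - 150) - w^3 - 9*w^2 - 6*w + 16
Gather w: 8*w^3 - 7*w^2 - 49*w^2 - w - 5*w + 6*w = 8*w^3 - 56*w^2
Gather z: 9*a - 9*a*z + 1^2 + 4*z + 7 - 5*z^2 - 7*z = 9*a - 5*z^2 + z*(-9*a - 3) + 8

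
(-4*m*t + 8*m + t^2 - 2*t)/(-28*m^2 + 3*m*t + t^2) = (t - 2)/(7*m + t)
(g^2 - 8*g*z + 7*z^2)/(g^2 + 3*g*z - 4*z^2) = (g - 7*z)/(g + 4*z)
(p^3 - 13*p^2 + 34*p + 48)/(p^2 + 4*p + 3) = (p^2 - 14*p + 48)/(p + 3)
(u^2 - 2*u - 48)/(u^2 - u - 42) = (u - 8)/(u - 7)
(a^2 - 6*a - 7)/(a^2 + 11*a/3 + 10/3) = 3*(a^2 - 6*a - 7)/(3*a^2 + 11*a + 10)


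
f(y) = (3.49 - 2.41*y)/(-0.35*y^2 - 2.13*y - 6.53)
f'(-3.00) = 0.76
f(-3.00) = -3.26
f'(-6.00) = -0.54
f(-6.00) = -2.83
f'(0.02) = 0.54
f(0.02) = -0.52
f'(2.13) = 0.15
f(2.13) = 0.13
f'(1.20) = 0.27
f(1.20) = -0.06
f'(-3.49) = 0.39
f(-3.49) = -3.54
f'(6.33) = 0.00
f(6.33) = 0.35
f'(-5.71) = -0.55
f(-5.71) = -2.99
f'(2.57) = 0.12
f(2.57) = 0.19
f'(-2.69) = 0.94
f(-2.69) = -2.99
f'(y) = (3.49 - 2.41*y)*(0.7*y + 2.13)/(-0.35*y^2 - 2.13*y - 6.53)^2 - 2.41/(-0.35*y^2 - 2.13*y - 6.53) = (-0.8435*y^2 + 2.443*y + 23.171)/(0.1225*y^4 + 1.491*y^3 + 9.1079*y^2 + 27.8178*y + 42.6409)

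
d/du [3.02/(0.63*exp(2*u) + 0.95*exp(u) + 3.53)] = (-3.8052*exp(u) - 2.869)*exp(u)/(0.63*exp(2*u) + 0.95*exp(u) + 3.53)^2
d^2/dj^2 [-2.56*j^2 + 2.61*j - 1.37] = -5.12000000000000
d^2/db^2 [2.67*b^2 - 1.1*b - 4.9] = 5.34000000000000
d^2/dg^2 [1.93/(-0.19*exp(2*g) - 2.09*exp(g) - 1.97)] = (-1.93*(0.38*exp(g) + 2.09)*(0.76*exp(g) + 4.18)*exp(g) + (1.4668*exp(g) + 4.0337)*(0.19*exp(2*g) + 2.09*exp(g) + 1.97))*exp(g)/(0.19*exp(2*g) + 2.09*exp(g) + 1.97)^3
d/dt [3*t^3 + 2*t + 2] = 9*t^2 + 2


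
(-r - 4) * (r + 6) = -r^2 - 10*r - 24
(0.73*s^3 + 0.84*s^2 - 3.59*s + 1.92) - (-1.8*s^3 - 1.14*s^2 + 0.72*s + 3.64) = 2.53*s^3 + 1.98*s^2 - 4.31*s - 1.72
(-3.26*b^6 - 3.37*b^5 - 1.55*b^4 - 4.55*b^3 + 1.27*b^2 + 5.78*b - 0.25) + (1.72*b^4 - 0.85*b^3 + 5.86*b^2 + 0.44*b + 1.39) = -3.26*b^6 - 3.37*b^5 + 0.17*b^4 - 5.4*b^3 + 7.13*b^2 + 6.22*b + 1.14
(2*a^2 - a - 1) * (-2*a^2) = -4*a^4 + 2*a^3 + 2*a^2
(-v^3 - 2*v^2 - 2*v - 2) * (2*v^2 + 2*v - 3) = -2*v^5 - 6*v^4 - 5*v^3 - 2*v^2 + 2*v + 6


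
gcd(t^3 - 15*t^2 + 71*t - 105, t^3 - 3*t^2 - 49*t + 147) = t^2 - 10*t + 21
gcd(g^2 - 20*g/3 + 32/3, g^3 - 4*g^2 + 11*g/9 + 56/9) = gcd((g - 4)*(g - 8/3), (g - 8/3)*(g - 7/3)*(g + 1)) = g - 8/3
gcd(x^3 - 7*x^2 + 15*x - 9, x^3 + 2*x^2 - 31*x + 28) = x - 1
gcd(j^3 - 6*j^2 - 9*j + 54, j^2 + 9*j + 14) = 1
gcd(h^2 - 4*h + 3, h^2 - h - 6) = h - 3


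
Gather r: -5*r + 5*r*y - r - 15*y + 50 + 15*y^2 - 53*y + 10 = r*(5*y - 6) + 15*y^2 - 68*y + 60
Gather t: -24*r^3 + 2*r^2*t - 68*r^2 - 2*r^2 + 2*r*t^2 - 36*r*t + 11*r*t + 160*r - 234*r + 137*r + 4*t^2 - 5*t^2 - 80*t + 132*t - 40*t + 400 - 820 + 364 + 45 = -24*r^3 - 70*r^2 + 63*r + t^2*(2*r - 1) + t*(2*r^2 - 25*r + 12) - 11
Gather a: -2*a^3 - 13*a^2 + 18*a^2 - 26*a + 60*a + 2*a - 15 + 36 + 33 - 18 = -2*a^3 + 5*a^2 + 36*a + 36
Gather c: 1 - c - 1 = -c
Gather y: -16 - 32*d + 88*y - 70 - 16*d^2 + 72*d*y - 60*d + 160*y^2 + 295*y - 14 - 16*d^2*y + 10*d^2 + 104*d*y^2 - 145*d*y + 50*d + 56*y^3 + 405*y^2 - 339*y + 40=-6*d^2 - 42*d + 56*y^3 + y^2*(104*d + 565) + y*(-16*d^2 - 73*d + 44) - 60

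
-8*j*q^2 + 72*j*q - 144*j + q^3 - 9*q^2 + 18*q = (-8*j + q)*(q - 6)*(q - 3)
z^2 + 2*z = z*(z + 2)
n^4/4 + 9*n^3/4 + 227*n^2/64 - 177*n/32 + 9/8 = (n/4 + 1)*(n - 3/4)*(n - 1/4)*(n + 6)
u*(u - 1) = u^2 - u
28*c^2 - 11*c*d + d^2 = (-7*c + d)*(-4*c + d)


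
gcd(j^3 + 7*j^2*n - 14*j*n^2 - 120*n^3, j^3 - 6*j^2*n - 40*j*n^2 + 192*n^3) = j^2 + 2*j*n - 24*n^2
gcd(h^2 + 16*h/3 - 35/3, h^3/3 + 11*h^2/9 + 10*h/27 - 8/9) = 1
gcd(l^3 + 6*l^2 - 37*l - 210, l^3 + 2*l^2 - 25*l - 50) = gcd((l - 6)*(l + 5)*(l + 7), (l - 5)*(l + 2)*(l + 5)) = l + 5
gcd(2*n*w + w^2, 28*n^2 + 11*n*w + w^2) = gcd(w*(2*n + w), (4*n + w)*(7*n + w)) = 1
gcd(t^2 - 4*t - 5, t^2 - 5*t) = t - 5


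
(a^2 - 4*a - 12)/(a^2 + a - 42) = (a + 2)/(a + 7)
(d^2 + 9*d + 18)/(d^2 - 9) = (d + 6)/(d - 3)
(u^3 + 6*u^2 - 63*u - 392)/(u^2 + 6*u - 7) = (u^2 - u - 56)/(u - 1)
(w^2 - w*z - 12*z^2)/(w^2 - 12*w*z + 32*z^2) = (-w - 3*z)/(-w + 8*z)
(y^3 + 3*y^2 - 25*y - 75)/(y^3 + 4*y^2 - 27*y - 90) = (y + 5)/(y + 6)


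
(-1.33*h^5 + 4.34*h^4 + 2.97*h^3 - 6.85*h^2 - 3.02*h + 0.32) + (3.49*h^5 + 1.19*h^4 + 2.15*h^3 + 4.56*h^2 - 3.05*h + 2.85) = 2.16*h^5 + 5.53*h^4 + 5.12*h^3 - 2.29*h^2 - 6.07*h + 3.17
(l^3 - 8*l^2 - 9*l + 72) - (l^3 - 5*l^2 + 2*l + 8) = -3*l^2 - 11*l + 64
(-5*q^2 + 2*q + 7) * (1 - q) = 5*q^3 - 7*q^2 - 5*q + 7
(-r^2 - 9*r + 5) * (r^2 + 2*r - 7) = -r^4 - 11*r^3 - 6*r^2 + 73*r - 35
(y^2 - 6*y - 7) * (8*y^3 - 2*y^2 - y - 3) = 8*y^5 - 50*y^4 - 45*y^3 + 17*y^2 + 25*y + 21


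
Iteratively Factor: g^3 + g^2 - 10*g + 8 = (g - 2)*(g^2 + 3*g - 4) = (g - 2)*(g + 4)*(g - 1)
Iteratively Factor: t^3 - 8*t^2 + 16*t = (t - 4)*(t^2 - 4*t) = t*(t - 4)*(t - 4)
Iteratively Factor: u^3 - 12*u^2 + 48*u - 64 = (u - 4)*(u^2 - 8*u + 16) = (u - 4)^2*(u - 4)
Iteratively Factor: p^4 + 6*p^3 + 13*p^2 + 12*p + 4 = (p + 1)*(p^3 + 5*p^2 + 8*p + 4) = (p + 1)^2*(p^2 + 4*p + 4) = (p + 1)^2*(p + 2)*(p + 2)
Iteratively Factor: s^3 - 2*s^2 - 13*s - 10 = (s - 5)*(s^2 + 3*s + 2) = (s - 5)*(s + 2)*(s + 1)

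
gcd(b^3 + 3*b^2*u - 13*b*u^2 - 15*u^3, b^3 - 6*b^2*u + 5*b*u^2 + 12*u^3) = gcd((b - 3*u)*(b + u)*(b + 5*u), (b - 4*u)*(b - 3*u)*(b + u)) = -b^2 + 2*b*u + 3*u^2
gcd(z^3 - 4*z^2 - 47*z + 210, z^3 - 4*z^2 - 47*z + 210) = z^3 - 4*z^2 - 47*z + 210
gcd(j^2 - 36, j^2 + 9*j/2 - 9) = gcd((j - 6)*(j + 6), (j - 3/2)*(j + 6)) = j + 6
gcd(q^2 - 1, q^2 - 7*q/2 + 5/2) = q - 1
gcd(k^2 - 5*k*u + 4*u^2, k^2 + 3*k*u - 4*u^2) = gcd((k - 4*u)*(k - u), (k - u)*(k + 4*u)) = -k + u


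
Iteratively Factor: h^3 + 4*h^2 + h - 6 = (h + 2)*(h^2 + 2*h - 3) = (h + 2)*(h + 3)*(h - 1)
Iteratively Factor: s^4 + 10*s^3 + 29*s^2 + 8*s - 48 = (s + 4)*(s^3 + 6*s^2 + 5*s - 12) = (s + 4)^2*(s^2 + 2*s - 3) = (s - 1)*(s + 4)^2*(s + 3)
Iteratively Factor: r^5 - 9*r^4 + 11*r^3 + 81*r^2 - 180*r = (r - 5)*(r^4 - 4*r^3 - 9*r^2 + 36*r) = r*(r - 5)*(r^3 - 4*r^2 - 9*r + 36) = r*(r - 5)*(r - 4)*(r^2 - 9) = r*(r - 5)*(r - 4)*(r + 3)*(r - 3)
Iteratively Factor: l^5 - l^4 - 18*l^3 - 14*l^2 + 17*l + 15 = (l - 5)*(l^4 + 4*l^3 + 2*l^2 - 4*l - 3) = (l - 5)*(l + 3)*(l^3 + l^2 - l - 1) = (l - 5)*(l + 1)*(l + 3)*(l^2 - 1) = (l - 5)*(l - 1)*(l + 1)*(l + 3)*(l + 1)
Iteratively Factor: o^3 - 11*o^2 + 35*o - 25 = (o - 5)*(o^2 - 6*o + 5) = (o - 5)^2*(o - 1)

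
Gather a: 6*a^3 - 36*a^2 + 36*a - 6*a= 6*a^3 - 36*a^2 + 30*a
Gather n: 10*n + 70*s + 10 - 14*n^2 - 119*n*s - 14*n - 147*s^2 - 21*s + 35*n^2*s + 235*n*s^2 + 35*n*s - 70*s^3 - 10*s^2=n^2*(35*s - 14) + n*(235*s^2 - 84*s - 4) - 70*s^3 - 157*s^2 + 49*s + 10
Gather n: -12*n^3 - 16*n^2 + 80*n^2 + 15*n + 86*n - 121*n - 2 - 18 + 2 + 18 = -12*n^3 + 64*n^2 - 20*n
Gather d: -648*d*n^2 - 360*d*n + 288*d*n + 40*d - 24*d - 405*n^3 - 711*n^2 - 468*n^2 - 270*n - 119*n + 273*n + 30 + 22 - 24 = d*(-648*n^2 - 72*n + 16) - 405*n^3 - 1179*n^2 - 116*n + 28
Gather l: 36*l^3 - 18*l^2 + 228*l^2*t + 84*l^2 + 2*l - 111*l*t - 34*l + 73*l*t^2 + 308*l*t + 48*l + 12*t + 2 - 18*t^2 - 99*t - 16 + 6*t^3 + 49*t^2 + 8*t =36*l^3 + l^2*(228*t + 66) + l*(73*t^2 + 197*t + 16) + 6*t^3 + 31*t^2 - 79*t - 14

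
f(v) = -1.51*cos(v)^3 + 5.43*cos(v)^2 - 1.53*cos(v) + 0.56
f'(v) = 4.53*sin(v)*cos(v)^2 - 10.86*sin(v)*cos(v) + 1.53*sin(v)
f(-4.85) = 0.45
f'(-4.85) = 0.12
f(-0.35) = 2.66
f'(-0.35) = 1.60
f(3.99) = 4.38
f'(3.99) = -8.02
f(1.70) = 0.85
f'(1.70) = 2.98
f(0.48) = 2.42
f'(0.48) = -2.10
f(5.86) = 2.53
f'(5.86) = 1.89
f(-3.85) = 5.51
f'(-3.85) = 8.06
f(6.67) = 2.60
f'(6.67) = -1.75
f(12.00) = 2.23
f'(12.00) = 2.37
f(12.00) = 2.23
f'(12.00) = 2.37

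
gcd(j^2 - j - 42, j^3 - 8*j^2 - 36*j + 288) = j + 6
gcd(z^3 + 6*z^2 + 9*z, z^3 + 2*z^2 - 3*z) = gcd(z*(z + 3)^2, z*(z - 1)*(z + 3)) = z^2 + 3*z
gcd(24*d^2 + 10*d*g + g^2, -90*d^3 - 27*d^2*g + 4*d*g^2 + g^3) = 6*d + g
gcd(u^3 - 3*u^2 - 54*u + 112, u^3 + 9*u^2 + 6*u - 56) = u^2 + 5*u - 14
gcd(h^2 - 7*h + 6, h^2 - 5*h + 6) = 1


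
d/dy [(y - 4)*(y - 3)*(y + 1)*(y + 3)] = 4*y^3 - 9*y^2 - 26*y + 27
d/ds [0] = 0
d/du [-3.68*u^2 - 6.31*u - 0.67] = -7.36*u - 6.31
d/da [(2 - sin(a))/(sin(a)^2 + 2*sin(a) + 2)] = (sin(a)^2 - 4*sin(a) - 6)*cos(a)/(sin(a)^2 + 2*sin(a) + 2)^2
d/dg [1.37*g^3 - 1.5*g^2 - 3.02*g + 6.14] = 4.11*g^2 - 3.0*g - 3.02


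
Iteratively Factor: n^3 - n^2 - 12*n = (n)*(n^2 - n - 12) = n*(n - 4)*(n + 3)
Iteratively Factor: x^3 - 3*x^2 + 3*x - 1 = (x - 1)*(x^2 - 2*x + 1) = (x - 1)^2*(x - 1)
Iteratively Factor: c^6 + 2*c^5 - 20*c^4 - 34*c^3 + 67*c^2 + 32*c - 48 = (c - 4)*(c^5 + 6*c^4 + 4*c^3 - 18*c^2 - 5*c + 12) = (c - 4)*(c + 4)*(c^4 + 2*c^3 - 4*c^2 - 2*c + 3) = (c - 4)*(c + 1)*(c + 4)*(c^3 + c^2 - 5*c + 3) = (c - 4)*(c - 1)*(c + 1)*(c + 4)*(c^2 + 2*c - 3) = (c - 4)*(c - 1)^2*(c + 1)*(c + 4)*(c + 3)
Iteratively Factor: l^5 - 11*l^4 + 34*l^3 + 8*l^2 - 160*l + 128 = (l - 4)*(l^4 - 7*l^3 + 6*l^2 + 32*l - 32) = (l - 4)^2*(l^3 - 3*l^2 - 6*l + 8) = (l - 4)^2*(l + 2)*(l^2 - 5*l + 4) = (l - 4)^3*(l + 2)*(l - 1)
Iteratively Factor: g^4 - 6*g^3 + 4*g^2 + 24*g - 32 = (g - 2)*(g^3 - 4*g^2 - 4*g + 16) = (g - 2)*(g + 2)*(g^2 - 6*g + 8) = (g - 2)^2*(g + 2)*(g - 4)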